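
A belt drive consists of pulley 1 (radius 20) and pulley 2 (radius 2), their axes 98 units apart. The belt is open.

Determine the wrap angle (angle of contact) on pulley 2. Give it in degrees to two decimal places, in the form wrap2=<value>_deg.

wrap2=158.83_deg

open belt: β = asin((r2−r1)/C) = asin(-18/98) = -10.5838°
wrap1 = π − 2β = 201.1676°
wrap2 = π + 2β = 158.8324°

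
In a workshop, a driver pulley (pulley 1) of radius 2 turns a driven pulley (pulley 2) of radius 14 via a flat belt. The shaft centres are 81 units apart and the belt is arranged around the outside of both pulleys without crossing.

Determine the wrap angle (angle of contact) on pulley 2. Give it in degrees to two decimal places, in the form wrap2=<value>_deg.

wrap2=197.04_deg

open belt: β = asin((r2−r1)/C) = asin(12/81) = 8.5196°
wrap1 = π − 2β = 162.9608°
wrap2 = π + 2β = 197.0392°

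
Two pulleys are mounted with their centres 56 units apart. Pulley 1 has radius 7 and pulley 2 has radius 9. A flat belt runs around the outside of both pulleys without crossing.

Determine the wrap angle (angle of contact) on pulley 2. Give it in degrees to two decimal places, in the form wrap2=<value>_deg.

wrap2=184.09_deg

open belt: β = asin((r2−r1)/C) = asin(2/56) = 2.0467°
wrap1 = π − 2β = 175.9066°
wrap2 = π + 2β = 184.0934°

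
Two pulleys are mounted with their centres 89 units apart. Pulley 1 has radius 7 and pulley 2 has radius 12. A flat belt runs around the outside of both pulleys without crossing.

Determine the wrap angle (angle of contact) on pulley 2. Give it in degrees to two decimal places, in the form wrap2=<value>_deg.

wrap2=186.44_deg

open belt: β = asin((r2−r1)/C) = asin(5/89) = 3.2206°
wrap1 = π − 2β = 173.5589°
wrap2 = π + 2β = 186.4411°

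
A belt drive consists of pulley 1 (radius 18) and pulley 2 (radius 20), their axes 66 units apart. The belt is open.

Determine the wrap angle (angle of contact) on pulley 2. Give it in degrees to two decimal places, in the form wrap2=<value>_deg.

open belt: β = asin((r2−r1)/C) = asin(2/66) = 1.7365°
wrap1 = π − 2β = 176.5270°
wrap2 = π + 2β = 183.4730°

wrap2=183.47_deg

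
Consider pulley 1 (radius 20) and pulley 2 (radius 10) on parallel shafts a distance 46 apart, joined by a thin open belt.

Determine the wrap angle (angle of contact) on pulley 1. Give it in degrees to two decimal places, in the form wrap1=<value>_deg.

wrap1=205.11_deg

open belt: β = asin((r2−r1)/C) = asin(-10/46) = -12.5559°
wrap1 = π − 2β = 205.1117°
wrap2 = π + 2β = 154.8883°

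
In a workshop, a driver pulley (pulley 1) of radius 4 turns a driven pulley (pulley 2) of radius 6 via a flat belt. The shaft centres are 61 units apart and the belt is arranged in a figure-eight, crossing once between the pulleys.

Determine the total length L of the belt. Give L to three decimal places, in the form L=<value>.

crossed belt: β = asin((r1+r2)/C) = asin(10/61) = 9.4353°
wrap1 = wrap2 = π + 2β = 198.8707°
tangent length = C·cosβ = 60.1747
L = (r1+r2)·wrap + 2·C·cosβ = 10·3.4709 + 2·60.1747 = 155.0590

L=155.059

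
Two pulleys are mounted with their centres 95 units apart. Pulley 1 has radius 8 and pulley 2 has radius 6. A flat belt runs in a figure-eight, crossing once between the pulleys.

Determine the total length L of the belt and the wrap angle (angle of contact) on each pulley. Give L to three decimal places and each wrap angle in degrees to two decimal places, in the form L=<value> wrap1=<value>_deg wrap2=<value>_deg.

L=236.049 wrap1=196.95_deg wrap2=196.95_deg

crossed belt: β = asin((r1+r2)/C) = asin(14/95) = 8.4745°
wrap1 = wrap2 = π + 2β = 196.9489°
tangent length = C·cosβ = 93.9628
L = (r1+r2)·wrap + 2·C·cosβ = 14·3.4374 + 2·93.9628 = 236.0492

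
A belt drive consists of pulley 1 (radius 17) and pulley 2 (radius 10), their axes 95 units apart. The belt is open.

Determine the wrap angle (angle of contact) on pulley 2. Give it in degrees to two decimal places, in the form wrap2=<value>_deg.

wrap2=171.55_deg

open belt: β = asin((r2−r1)/C) = asin(-7/95) = -4.2256°
wrap1 = π − 2β = 188.4512°
wrap2 = π + 2β = 171.5488°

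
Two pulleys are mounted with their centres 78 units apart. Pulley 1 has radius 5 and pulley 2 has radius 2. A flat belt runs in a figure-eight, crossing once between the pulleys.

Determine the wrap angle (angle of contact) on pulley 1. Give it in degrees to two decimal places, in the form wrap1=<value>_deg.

wrap1=190.30_deg

crossed belt: β = asin((r1+r2)/C) = asin(7/78) = 5.1489°
wrap1 = wrap2 = π + 2β = 190.2977°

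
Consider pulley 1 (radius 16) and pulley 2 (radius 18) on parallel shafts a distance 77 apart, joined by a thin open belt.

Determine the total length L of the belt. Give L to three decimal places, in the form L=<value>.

L=260.866

open belt: β = asin((r2−r1)/C) = asin(2/77) = 1.4884°
wrap1 = π − 2β = 177.0233°
wrap2 = π + 2β = 182.9767°
tangent length = C·cosβ = 76.9740
L = r1·wrap1 + r2·wrap2 + 2·C·cosβ = 16·3.0896 + 18·3.1935 + 2·76.9740 = 260.8661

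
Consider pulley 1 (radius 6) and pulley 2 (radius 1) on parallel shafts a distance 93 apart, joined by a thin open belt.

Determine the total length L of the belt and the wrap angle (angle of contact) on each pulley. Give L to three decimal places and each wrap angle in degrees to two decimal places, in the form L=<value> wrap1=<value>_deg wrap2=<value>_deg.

L=208.260 wrap1=186.16_deg wrap2=173.84_deg

open belt: β = asin((r2−r1)/C) = asin(-5/93) = -3.0819°
wrap1 = π − 2β = 186.1638°
wrap2 = π + 2β = 173.8362°
tangent length = C·cosβ = 92.8655
L = r1·wrap1 + r2·wrap2 + 2·C·cosβ = 6·3.2492 + 1·3.0340 + 2·92.8655 = 208.2600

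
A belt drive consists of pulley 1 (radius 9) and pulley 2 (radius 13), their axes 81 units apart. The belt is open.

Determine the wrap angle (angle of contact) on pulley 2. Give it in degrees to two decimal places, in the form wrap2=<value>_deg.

wrap2=185.66_deg

open belt: β = asin((r2−r1)/C) = asin(4/81) = 2.8306°
wrap1 = π − 2β = 174.3389°
wrap2 = π + 2β = 185.6611°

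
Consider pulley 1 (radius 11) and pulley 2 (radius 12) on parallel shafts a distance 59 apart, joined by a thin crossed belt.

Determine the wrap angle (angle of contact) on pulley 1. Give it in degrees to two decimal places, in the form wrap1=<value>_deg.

crossed belt: β = asin((r1+r2)/C) = asin(23/59) = 22.9440°
wrap1 = wrap2 = π + 2β = 225.8879°

wrap1=225.89_deg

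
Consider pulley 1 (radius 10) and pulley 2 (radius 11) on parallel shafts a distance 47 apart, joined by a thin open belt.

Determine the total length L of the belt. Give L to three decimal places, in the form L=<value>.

L=159.995

open belt: β = asin((r2−r1)/C) = asin(1/47) = 1.2192°
wrap1 = π − 2β = 177.5617°
wrap2 = π + 2β = 182.4383°
tangent length = C·cosβ = 46.9894
L = r1·wrap1 + r2·wrap2 + 2·C·cosβ = 10·3.0990 + 11·3.1841 + 2·46.9894 = 159.9947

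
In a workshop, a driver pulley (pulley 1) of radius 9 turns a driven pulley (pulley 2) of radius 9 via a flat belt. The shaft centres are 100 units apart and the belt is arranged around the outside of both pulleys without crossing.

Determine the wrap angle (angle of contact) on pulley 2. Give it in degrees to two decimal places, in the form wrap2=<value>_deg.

open belt: β = asin((r2−r1)/C) = asin(0/100) = 0.0000°
wrap1 = π − 2β = 180.0000°
wrap2 = π + 2β = 180.0000°

wrap2=180.00_deg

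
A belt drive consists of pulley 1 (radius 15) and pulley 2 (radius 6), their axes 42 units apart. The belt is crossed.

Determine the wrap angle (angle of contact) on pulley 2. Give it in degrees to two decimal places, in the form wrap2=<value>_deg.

crossed belt: β = asin((r1+r2)/C) = asin(21/42) = 30.0000°
wrap1 = wrap2 = π + 2β = 240.0000°

wrap2=240.00_deg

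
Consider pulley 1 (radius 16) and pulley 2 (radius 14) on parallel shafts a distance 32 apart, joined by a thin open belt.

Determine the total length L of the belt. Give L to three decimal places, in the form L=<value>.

L=158.373

open belt: β = asin((r2−r1)/C) = asin(-2/32) = -3.5833°
wrap1 = π − 2β = 187.1666°
wrap2 = π + 2β = 172.8334°
tangent length = C·cosβ = 31.9374
L = r1·wrap1 + r2·wrap2 + 2·C·cosβ = 16·3.2667 + 14·3.0165 + 2·31.9374 = 158.3728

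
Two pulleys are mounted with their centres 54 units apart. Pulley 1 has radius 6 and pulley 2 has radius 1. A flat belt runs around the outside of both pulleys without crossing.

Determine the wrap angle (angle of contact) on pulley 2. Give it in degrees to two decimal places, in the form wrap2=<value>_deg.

wrap2=169.37_deg

open belt: β = asin((r2−r1)/C) = asin(-5/54) = -5.3128°
wrap1 = π − 2β = 190.6255°
wrap2 = π + 2β = 169.3745°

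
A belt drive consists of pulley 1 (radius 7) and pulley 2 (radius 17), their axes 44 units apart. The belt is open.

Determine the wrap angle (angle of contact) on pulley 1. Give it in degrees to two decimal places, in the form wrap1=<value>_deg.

open belt: β = asin((r2−r1)/C) = asin(10/44) = 13.1366°
wrap1 = π − 2β = 153.7269°
wrap2 = π + 2β = 206.2731°

wrap1=153.73_deg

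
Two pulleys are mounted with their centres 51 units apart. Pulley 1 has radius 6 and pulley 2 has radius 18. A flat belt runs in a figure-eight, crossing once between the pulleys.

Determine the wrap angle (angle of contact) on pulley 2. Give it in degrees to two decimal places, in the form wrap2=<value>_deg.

crossed belt: β = asin((r1+r2)/C) = asin(24/51) = 28.0725°
wrap1 = wrap2 = π + 2β = 236.1450°

wrap2=236.14_deg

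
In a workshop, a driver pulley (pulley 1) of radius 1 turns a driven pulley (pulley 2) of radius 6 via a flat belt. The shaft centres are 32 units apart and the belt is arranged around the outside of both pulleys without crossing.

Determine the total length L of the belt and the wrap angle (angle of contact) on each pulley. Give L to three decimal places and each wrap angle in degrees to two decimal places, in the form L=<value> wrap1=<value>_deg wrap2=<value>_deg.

L=86.774 wrap1=162.02_deg wrap2=197.98_deg

open belt: β = asin((r2−r1)/C) = asin(5/32) = 8.9893°
wrap1 = π − 2β = 162.0214°
wrap2 = π + 2β = 197.9786°
tangent length = C·cosβ = 31.6070
L = r1·wrap1 + r2·wrap2 + 2·C·cosβ = 1·2.8278 + 6·3.4554 + 2·31.6070 = 86.7740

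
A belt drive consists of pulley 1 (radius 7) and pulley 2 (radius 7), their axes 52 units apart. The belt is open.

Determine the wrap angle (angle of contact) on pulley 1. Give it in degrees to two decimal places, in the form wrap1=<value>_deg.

open belt: β = asin((r2−r1)/C) = asin(0/52) = 0.0000°
wrap1 = π − 2β = 180.0000°
wrap2 = π + 2β = 180.0000°

wrap1=180.00_deg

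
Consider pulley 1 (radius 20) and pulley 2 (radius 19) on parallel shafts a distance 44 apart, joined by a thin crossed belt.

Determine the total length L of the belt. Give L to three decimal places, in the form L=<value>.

crossed belt: β = asin((r1+r2)/C) = asin(39/44) = 62.4198°
wrap1 = wrap2 = π + 2β = 304.8396°
tangent length = C·cosβ = 20.3715
L = (r1+r2)·wrap + 2·C·cosβ = 39·5.3205 + 2·20.3715 = 248.2408

L=248.241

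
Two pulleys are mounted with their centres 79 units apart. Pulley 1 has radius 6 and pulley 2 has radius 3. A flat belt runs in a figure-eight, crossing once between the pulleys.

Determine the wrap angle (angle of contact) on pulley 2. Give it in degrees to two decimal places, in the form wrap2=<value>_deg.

wrap2=193.08_deg

crossed belt: β = asin((r1+r2)/C) = asin(9/79) = 6.5416°
wrap1 = wrap2 = π + 2β = 193.0831°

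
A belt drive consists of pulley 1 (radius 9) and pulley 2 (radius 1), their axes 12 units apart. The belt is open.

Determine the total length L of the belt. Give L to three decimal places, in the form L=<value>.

L=60.980

open belt: β = asin((r2−r1)/C) = asin(-8/12) = -41.8103°
wrap1 = π − 2β = 263.6206°
wrap2 = π + 2β = 96.3794°
tangent length = C·cosβ = 8.9443
L = r1·wrap1 + r2·wrap2 + 2·C·cosβ = 9·4.6010 + 1·1.6821 + 2·8.9443 = 60.9801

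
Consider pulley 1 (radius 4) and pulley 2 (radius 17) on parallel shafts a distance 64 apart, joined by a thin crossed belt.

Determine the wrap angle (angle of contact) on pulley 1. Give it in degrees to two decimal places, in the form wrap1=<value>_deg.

wrap1=218.31_deg

crossed belt: β = asin((r1+r2)/C) = asin(21/64) = 19.1550°
wrap1 = wrap2 = π + 2β = 218.3100°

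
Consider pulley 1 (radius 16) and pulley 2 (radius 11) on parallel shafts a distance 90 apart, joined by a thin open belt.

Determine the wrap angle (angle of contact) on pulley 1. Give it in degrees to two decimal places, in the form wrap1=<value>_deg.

wrap1=186.37_deg

open belt: β = asin((r2−r1)/C) = asin(-5/90) = -3.1847°
wrap1 = π − 2β = 186.3695°
wrap2 = π + 2β = 173.6305°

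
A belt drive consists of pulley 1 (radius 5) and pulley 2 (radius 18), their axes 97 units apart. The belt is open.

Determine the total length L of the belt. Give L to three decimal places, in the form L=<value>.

open belt: β = asin((r2−r1)/C) = asin(13/97) = 7.7020°
wrap1 = π − 2β = 164.5960°
wrap2 = π + 2β = 195.4040°
tangent length = C·cosβ = 96.1249
L = r1·wrap1 + r2·wrap2 + 2·C·cosβ = 5·2.8727 + 18·3.4104 + 2·96.1249 = 268.0015

L=268.002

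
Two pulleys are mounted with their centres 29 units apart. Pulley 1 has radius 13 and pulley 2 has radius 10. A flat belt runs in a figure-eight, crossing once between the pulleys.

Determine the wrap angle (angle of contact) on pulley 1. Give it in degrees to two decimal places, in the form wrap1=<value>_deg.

crossed belt: β = asin((r1+r2)/C) = asin(23/29) = 52.4765°
wrap1 = wrap2 = π + 2β = 284.9530°

wrap1=284.95_deg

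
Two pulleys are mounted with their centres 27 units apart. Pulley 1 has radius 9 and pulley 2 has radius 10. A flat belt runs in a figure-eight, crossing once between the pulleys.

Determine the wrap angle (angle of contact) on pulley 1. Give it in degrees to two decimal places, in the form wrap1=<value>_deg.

wrap1=269.45_deg

crossed belt: β = asin((r1+r2)/C) = asin(19/27) = 44.7249°
wrap1 = wrap2 = π + 2β = 269.4498°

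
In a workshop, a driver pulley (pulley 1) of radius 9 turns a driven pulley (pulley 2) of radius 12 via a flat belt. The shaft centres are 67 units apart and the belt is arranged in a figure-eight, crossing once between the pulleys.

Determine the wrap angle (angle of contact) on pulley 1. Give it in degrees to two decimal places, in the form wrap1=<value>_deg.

crossed belt: β = asin((r1+r2)/C) = asin(21/67) = 18.2662°
wrap1 = wrap2 = π + 2β = 216.5325°

wrap1=216.53_deg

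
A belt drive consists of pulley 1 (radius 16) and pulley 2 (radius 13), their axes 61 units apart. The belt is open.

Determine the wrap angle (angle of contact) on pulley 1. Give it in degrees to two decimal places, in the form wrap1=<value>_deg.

wrap1=185.64_deg

open belt: β = asin((r2−r1)/C) = asin(-3/61) = -2.8190°
wrap1 = π − 2β = 185.6379°
wrap2 = π + 2β = 174.3621°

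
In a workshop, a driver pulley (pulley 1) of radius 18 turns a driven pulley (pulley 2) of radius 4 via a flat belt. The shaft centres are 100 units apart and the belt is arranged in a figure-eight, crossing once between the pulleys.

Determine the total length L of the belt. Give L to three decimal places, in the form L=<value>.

L=273.975

crossed belt: β = asin((r1+r2)/C) = asin(22/100) = 12.7090°
wrap1 = wrap2 = π + 2β = 205.4181°
tangent length = C·cosβ = 97.5500
L = (r1+r2)·wrap + 2·C·cosβ = 22·3.5852 + 2·97.5500 = 273.9748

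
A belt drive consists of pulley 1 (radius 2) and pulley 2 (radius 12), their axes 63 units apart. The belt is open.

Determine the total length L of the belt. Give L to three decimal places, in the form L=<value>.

open belt: β = asin((r2−r1)/C) = asin(10/63) = 9.1332°
wrap1 = π − 2β = 161.7336°
wrap2 = π + 2β = 198.2664°
tangent length = C·cosβ = 62.2013
L = r1·wrap1 + r2·wrap2 + 2·C·cosβ = 2·2.8228 + 12·3.4604 + 2·62.2013 = 171.5730

L=171.573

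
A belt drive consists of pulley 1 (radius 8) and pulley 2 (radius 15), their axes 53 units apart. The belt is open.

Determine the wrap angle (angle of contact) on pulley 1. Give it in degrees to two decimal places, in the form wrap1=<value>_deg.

wrap1=164.82_deg

open belt: β = asin((r2−r1)/C) = asin(7/53) = 7.5895°
wrap1 = π − 2β = 164.8209°
wrap2 = π + 2β = 195.1791°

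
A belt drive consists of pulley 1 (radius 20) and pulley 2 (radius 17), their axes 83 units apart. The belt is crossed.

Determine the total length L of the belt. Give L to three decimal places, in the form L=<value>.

L=299.024

crossed belt: β = asin((r1+r2)/C) = asin(37/83) = 26.4735°
wrap1 = wrap2 = π + 2β = 232.9469°
tangent length = C·cosβ = 74.2967
L = (r1+r2)·wrap + 2·C·cosβ = 37·4.0657 + 2·74.2967 = 299.0240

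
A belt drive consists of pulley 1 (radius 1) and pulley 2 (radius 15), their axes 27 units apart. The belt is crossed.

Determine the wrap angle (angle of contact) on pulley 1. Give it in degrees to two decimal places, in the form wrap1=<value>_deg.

crossed belt: β = asin((r1+r2)/C) = asin(16/27) = 36.3412°
wrap1 = wrap2 = π + 2β = 252.6824°

wrap1=252.68_deg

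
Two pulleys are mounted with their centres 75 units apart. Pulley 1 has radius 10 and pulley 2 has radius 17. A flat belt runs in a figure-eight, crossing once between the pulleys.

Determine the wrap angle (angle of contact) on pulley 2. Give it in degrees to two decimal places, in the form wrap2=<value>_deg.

crossed belt: β = asin((r1+r2)/C) = asin(27/75) = 21.1002°
wrap1 = wrap2 = π + 2β = 222.2004°

wrap2=222.20_deg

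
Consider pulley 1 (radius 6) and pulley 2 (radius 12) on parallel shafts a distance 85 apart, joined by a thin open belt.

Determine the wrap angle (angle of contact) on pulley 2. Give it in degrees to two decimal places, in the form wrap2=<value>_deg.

wrap2=188.10_deg

open belt: β = asin((r2−r1)/C) = asin(6/85) = 4.0478°
wrap1 = π − 2β = 171.9045°
wrap2 = π + 2β = 188.0955°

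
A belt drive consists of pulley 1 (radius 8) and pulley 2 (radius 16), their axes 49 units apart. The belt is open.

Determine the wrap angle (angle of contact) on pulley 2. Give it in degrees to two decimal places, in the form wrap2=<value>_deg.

open belt: β = asin((r2−r1)/C) = asin(8/49) = 9.3965°
wrap1 = π − 2β = 161.2070°
wrap2 = π + 2β = 198.7930°

wrap2=198.79_deg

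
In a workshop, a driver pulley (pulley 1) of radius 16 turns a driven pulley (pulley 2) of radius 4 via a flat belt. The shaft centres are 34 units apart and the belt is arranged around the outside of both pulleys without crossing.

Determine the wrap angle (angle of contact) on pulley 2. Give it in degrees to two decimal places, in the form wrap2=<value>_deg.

open belt: β = asin((r2−r1)/C) = asin(-12/34) = -20.6673°
wrap1 = π − 2β = 221.3346°
wrap2 = π + 2β = 138.6654°

wrap2=138.67_deg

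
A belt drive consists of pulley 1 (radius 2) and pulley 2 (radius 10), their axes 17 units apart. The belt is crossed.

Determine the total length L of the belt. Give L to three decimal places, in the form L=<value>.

crossed belt: β = asin((r1+r2)/C) = asin(12/17) = 44.9009°
wrap1 = wrap2 = π + 2β = 269.8017°
tangent length = C·cosβ = 12.0416
L = (r1+r2)·wrap + 2·C·cosβ = 12·4.7089 + 2·12.0416 = 80.5903

L=80.590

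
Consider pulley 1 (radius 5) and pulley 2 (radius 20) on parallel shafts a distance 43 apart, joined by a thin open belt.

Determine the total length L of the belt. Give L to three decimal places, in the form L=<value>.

L=169.827

open belt: β = asin((r2−r1)/C) = asin(15/43) = 20.4162°
wrap1 = π − 2β = 139.1676°
wrap2 = π + 2β = 220.8324°
tangent length = C·cosβ = 40.2989
L = r1·wrap1 + r2·wrap2 + 2·C·cosβ = 5·2.4289 + 20·3.8543 + 2·40.2989 = 169.8275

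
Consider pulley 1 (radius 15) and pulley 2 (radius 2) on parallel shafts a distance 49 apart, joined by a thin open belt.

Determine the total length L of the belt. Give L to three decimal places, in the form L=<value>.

open belt: β = asin((r2−r1)/C) = asin(-13/49) = -15.3851°
wrap1 = π − 2β = 210.7703°
wrap2 = π + 2β = 149.2297°
tangent length = C·cosβ = 47.2440
L = r1·wrap1 + r2·wrap2 + 2·C·cosβ = 15·3.6786 + 2·2.6045 + 2·47.2440 = 154.8767

L=154.877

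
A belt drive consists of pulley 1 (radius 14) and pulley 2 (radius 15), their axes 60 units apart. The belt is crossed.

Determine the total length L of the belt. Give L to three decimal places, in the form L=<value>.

crossed belt: β = asin((r1+r2)/C) = asin(29/60) = 28.9033°
wrap1 = wrap2 = π + 2β = 237.8067°
tangent length = C·cosβ = 52.5262
L = (r1+r2)·wrap + 2·C·cosβ = 29·4.1505 + 2·52.5262 = 225.4171

L=225.417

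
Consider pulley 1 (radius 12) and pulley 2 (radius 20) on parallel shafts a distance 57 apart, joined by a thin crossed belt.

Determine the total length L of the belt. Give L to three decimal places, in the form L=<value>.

L=233.020

crossed belt: β = asin((r1+r2)/C) = asin(32/57) = 34.1529°
wrap1 = wrap2 = π + 2β = 248.3058°
tangent length = C·cosβ = 47.1699
L = (r1+r2)·wrap + 2·C·cosβ = 32·4.3338 + 2·47.1699 = 233.0199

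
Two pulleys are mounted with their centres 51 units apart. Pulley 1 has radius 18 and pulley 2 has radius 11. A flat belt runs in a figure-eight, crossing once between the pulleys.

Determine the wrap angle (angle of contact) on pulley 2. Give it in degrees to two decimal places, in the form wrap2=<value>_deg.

wrap2=249.31_deg

crossed belt: β = asin((r1+r2)/C) = asin(29/51) = 34.6546°
wrap1 = wrap2 = π + 2β = 249.3091°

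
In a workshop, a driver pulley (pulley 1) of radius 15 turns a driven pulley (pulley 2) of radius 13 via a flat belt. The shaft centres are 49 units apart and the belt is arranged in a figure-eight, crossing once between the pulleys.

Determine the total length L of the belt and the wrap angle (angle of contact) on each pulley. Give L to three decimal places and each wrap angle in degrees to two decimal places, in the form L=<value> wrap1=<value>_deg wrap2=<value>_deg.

L=202.450 wrap1=249.70_deg wrap2=249.70_deg

crossed belt: β = asin((r1+r2)/C) = asin(28/49) = 34.8499°
wrap1 = wrap2 = π + 2β = 249.6998°
tangent length = C·cosβ = 40.2119
L = (r1+r2)·wrap + 2·C·cosβ = 28·4.3581 + 2·40.2119 = 202.4502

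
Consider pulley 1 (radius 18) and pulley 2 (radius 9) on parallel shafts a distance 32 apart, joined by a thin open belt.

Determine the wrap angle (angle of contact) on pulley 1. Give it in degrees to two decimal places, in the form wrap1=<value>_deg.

open belt: β = asin((r2−r1)/C) = asin(-9/32) = -16.3348°
wrap1 = π − 2β = 212.6696°
wrap2 = π + 2β = 147.3304°

wrap1=212.67_deg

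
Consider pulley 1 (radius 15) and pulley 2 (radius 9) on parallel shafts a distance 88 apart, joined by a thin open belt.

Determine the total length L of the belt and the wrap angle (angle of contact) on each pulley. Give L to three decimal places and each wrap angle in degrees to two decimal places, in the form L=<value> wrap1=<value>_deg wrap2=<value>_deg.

L=251.807 wrap1=187.82_deg wrap2=172.18_deg

open belt: β = asin((r2−r1)/C) = asin(-6/88) = -3.9096°
wrap1 = π − 2β = 187.8191°
wrap2 = π + 2β = 172.1809°
tangent length = C·cosβ = 87.7952
L = r1·wrap1 + r2·wrap2 + 2·C·cosβ = 15·3.2781 + 9·3.0051 + 2·87.7952 = 251.8075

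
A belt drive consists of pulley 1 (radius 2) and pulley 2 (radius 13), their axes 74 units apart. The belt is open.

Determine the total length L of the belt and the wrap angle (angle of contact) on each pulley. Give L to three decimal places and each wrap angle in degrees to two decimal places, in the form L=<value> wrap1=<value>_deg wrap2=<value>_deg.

L=196.762 wrap1=162.90_deg wrap2=197.10_deg

open belt: β = asin((r2−r1)/C) = asin(11/74) = 8.5486°
wrap1 = π − 2β = 162.9028°
wrap2 = π + 2β = 197.0972°
tangent length = C·cosβ = 73.1779
L = r1·wrap1 + r2·wrap2 + 2·C·cosβ = 2·2.8432 + 13·3.4400 + 2·73.1779 = 196.7621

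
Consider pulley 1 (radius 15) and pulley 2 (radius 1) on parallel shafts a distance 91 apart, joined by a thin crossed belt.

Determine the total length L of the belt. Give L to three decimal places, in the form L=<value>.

L=235.086

crossed belt: β = asin((r1+r2)/C) = asin(16/91) = 10.1266°
wrap1 = wrap2 = π + 2β = 200.2532°
tangent length = C·cosβ = 89.5824
L = (r1+r2)·wrap + 2·C·cosβ = 16·3.4951 + 2·89.5824 = 235.0860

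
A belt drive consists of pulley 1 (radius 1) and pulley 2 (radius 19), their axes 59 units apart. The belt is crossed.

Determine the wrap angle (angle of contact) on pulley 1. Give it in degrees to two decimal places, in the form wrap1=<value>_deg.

wrap1=219.63_deg

crossed belt: β = asin((r1+r2)/C) = asin(20/59) = 19.8149°
wrap1 = wrap2 = π + 2β = 219.6299°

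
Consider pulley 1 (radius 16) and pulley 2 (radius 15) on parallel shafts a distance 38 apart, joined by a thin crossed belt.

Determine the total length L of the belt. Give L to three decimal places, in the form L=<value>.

L=200.498

crossed belt: β = asin((r1+r2)/C) = asin(31/38) = 54.6655°
wrap1 = wrap2 = π + 2β = 289.3310°
tangent length = C·cosβ = 21.9773
L = (r1+r2)·wrap + 2·C·cosβ = 31·5.0498 + 2·21.9773 = 200.4977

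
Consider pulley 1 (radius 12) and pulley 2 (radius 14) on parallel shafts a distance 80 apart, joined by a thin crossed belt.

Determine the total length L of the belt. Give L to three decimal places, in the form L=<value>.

crossed belt: β = asin((r1+r2)/C) = asin(26/80) = 18.9656°
wrap1 = wrap2 = π + 2β = 217.9311°
tangent length = C·cosβ = 75.6571
L = (r1+r2)·wrap + 2·C·cosβ = 26·3.8036 + 2·75.6571 = 250.2083

L=250.208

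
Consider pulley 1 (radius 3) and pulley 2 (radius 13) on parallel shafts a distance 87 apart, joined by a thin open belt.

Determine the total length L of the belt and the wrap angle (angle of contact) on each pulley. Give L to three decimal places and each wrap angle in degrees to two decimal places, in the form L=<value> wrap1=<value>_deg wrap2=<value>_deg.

open belt: β = asin((r2−r1)/C) = asin(10/87) = 6.6003°
wrap1 = π − 2β = 166.7994°
wrap2 = π + 2β = 193.2006°
tangent length = C·cosβ = 86.4234
L = r1·wrap1 + r2·wrap2 + 2·C·cosβ = 3·2.9112 + 13·3.3720 + 2·86.4234 = 225.4162

L=225.416 wrap1=166.80_deg wrap2=193.20_deg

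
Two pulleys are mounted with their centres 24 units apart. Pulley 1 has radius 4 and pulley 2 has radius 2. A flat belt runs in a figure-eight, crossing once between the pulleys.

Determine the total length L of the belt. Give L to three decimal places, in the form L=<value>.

crossed belt: β = asin((r1+r2)/C) = asin(6/24) = 14.4775°
wrap1 = wrap2 = π + 2β = 208.9550°
tangent length = C·cosβ = 23.2379
L = (r1+r2)·wrap + 2·C·cosβ = 6·3.6470 + 2·23.2379 = 68.3575

L=68.358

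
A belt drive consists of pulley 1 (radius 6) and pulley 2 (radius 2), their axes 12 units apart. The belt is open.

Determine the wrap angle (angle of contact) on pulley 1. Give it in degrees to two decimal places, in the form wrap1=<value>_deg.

open belt: β = asin((r2−r1)/C) = asin(-4/12) = -19.4712°
wrap1 = π − 2β = 218.9424°
wrap2 = π + 2β = 141.0576°

wrap1=218.94_deg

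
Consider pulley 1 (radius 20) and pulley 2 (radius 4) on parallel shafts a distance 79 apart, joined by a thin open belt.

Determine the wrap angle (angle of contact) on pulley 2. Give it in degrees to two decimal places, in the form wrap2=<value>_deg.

open belt: β = asin((r2−r1)/C) = asin(-16/79) = -11.6850°
wrap1 = π − 2β = 203.3701°
wrap2 = π + 2β = 156.6299°

wrap2=156.63_deg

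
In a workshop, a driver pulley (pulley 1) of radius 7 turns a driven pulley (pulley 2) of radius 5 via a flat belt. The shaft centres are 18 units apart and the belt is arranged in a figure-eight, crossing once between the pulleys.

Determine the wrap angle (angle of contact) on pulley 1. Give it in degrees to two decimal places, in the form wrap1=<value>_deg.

wrap1=263.62_deg

crossed belt: β = asin((r1+r2)/C) = asin(12/18) = 41.8103°
wrap1 = wrap2 = π + 2β = 263.6206°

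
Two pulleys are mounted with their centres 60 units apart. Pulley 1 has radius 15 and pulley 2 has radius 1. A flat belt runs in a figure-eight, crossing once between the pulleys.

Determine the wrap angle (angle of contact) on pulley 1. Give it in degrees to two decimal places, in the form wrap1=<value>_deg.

wrap1=210.93_deg

crossed belt: β = asin((r1+r2)/C) = asin(16/60) = 15.4660°
wrap1 = wrap2 = π + 2β = 210.9320°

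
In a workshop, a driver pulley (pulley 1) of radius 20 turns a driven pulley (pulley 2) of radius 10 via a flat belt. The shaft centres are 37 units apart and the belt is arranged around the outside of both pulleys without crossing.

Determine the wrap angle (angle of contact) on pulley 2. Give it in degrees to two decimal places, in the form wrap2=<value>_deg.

wrap2=148.64_deg

open belt: β = asin((r2−r1)/C) = asin(-10/37) = -15.6804°
wrap1 = π − 2β = 211.3607°
wrap2 = π + 2β = 148.6393°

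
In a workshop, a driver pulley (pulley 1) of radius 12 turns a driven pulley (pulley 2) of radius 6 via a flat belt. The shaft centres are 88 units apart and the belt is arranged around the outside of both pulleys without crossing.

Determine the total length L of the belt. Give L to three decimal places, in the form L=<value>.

L=232.958

open belt: β = asin((r2−r1)/C) = asin(-6/88) = -3.9096°
wrap1 = π − 2β = 187.8191°
wrap2 = π + 2β = 172.1809°
tangent length = C·cosβ = 87.7952
L = r1·wrap1 + r2·wrap2 + 2·C·cosβ = 12·3.2781 + 6·3.0051 + 2·87.7952 = 232.9579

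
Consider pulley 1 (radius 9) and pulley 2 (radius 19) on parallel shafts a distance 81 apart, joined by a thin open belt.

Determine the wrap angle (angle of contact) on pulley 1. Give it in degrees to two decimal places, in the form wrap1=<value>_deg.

open belt: β = asin((r2−r1)/C) = asin(10/81) = 7.0916°
wrap1 = π − 2β = 165.8167°
wrap2 = π + 2β = 194.1833°

wrap1=165.82_deg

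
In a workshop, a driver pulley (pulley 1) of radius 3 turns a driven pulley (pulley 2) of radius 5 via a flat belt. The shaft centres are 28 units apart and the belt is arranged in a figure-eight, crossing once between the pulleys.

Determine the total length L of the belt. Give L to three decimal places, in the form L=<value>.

crossed belt: β = asin((r1+r2)/C) = asin(8/28) = 16.6015°
wrap1 = wrap2 = π + 2β = 213.2031°
tangent length = C·cosβ = 26.8328
L = (r1+r2)·wrap + 2·C·cosβ = 8·3.7211 + 2·26.8328 = 83.4344

L=83.434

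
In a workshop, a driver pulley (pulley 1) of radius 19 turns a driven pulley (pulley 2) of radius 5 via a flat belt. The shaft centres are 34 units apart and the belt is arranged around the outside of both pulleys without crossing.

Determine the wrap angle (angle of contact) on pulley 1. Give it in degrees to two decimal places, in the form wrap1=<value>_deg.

wrap1=228.63_deg

open belt: β = asin((r2−r1)/C) = asin(-14/34) = -24.3157°
wrap1 = π − 2β = 228.6315°
wrap2 = π + 2β = 131.3685°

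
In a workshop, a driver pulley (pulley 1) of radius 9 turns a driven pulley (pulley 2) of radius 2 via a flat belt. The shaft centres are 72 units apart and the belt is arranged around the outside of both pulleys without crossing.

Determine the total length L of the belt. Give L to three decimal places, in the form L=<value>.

open belt: β = asin((r2−r1)/C) = asin(-7/72) = -5.5792°
wrap1 = π − 2β = 191.1585°
wrap2 = π + 2β = 168.8415°
tangent length = C·cosβ = 71.6589
L = r1·wrap1 + r2·wrap2 + 2·C·cosβ = 9·3.3363 + 2·2.9468 + 2·71.6589 = 179.2386

L=179.239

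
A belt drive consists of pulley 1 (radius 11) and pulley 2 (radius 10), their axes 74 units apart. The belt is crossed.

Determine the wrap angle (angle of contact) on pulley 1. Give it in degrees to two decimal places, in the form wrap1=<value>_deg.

crossed belt: β = asin((r1+r2)/C) = asin(21/74) = 16.4862°
wrap1 = wrap2 = π + 2β = 212.9723°

wrap1=212.97_deg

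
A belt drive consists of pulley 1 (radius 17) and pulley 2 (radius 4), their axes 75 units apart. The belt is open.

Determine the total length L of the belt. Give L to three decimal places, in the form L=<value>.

open belt: β = asin((r2−r1)/C) = asin(-13/75) = -9.9817°
wrap1 = π − 2β = 199.9634°
wrap2 = π + 2β = 160.0366°
tangent length = C·cosβ = 73.8647
L = r1·wrap1 + r2·wrap2 + 2·C·cosβ = 17·3.4900 + 4·2.7932 + 2·73.8647 = 218.2325

L=218.232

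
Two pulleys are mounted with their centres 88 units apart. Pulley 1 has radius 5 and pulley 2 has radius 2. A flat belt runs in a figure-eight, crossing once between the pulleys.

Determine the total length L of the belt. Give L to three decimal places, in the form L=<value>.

L=198.548

crossed belt: β = asin((r1+r2)/C) = asin(7/88) = 4.5624°
wrap1 = wrap2 = π + 2β = 189.1249°
tangent length = C·cosβ = 87.7211
L = (r1+r2)·wrap + 2·C·cosβ = 7·3.3009 + 2·87.7211 = 198.5483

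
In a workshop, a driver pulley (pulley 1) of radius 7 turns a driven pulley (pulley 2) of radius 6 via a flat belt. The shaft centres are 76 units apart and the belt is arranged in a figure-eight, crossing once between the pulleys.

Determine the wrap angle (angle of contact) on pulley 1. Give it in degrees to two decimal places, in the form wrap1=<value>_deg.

wrap1=199.70_deg

crossed belt: β = asin((r1+r2)/C) = asin(13/76) = 9.8490°
wrap1 = wrap2 = π + 2β = 199.6981°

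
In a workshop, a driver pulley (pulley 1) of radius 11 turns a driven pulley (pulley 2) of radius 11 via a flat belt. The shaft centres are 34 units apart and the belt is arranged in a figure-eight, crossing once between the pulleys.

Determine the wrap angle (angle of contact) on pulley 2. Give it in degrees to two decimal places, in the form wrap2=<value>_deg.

wrap2=260.64_deg

crossed belt: β = asin((r1+r2)/C) = asin(22/34) = 40.3202°
wrap1 = wrap2 = π + 2β = 260.6404°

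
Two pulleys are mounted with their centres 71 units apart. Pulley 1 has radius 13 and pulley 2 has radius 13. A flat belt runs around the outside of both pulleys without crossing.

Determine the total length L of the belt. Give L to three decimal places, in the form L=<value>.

open belt: β = asin((r2−r1)/C) = asin(0/71) = 0.0000°
wrap1 = π − 2β = 180.0000°
wrap2 = π + 2β = 180.0000°
tangent length = C·cosβ = 71.0000
L = r1·wrap1 + r2·wrap2 + 2·C·cosβ = 13·3.1416 + 13·3.1416 + 2·71.0000 = 223.6814

L=223.681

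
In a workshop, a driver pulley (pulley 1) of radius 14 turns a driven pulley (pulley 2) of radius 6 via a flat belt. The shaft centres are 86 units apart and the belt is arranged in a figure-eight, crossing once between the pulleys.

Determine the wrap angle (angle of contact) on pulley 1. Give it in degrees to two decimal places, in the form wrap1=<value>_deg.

wrap1=206.90_deg

crossed belt: β = asin((r1+r2)/C) = asin(20/86) = 13.4477°
wrap1 = wrap2 = π + 2β = 206.8955°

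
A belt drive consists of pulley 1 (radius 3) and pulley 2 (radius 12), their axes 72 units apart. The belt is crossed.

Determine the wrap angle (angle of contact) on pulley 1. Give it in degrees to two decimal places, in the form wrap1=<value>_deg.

crossed belt: β = asin((r1+r2)/C) = asin(15/72) = 12.0247°
wrap1 = wrap2 = π + 2β = 204.0494°

wrap1=204.05_deg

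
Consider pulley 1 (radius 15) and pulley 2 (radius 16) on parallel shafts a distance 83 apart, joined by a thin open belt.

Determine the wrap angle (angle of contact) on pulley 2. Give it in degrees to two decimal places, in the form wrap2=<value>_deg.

wrap2=181.38_deg

open belt: β = asin((r2−r1)/C) = asin(1/83) = 0.6903°
wrap1 = π − 2β = 178.6193°
wrap2 = π + 2β = 181.3807°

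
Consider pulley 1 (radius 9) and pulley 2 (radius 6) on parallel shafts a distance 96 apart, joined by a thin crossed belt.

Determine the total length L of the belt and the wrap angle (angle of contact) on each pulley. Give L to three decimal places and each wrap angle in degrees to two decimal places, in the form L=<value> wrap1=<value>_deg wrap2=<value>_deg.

L=241.472 wrap1=197.98_deg wrap2=197.98_deg

crossed belt: β = asin((r1+r2)/C) = asin(15/96) = 8.9893°
wrap1 = wrap2 = π + 2β = 197.9786°
tangent length = C·cosβ = 94.8209
L = (r1+r2)·wrap + 2·C·cosβ = 15·3.4554 + 2·94.8209 = 241.4724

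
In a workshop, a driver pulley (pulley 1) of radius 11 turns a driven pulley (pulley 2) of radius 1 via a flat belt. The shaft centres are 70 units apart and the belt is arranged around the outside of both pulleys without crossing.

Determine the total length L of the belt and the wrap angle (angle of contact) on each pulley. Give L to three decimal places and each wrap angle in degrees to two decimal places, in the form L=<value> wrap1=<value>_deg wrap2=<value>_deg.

L=179.130 wrap1=196.43_deg wrap2=163.57_deg

open belt: β = asin((r2−r1)/C) = asin(-10/70) = -8.2132°
wrap1 = π − 2β = 196.4264°
wrap2 = π + 2β = 163.5736°
tangent length = C·cosβ = 69.2820
L = r1·wrap1 + r2·wrap2 + 2·C·cosβ = 11·3.4283 + 1·2.8549 + 2·69.2820 = 179.1301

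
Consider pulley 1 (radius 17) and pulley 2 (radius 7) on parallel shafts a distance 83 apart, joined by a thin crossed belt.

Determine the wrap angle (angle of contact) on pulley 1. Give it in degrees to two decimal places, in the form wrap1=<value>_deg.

crossed belt: β = asin((r1+r2)/C) = asin(24/83) = 16.8075°
wrap1 = wrap2 = π + 2β = 213.6149°

wrap1=213.61_deg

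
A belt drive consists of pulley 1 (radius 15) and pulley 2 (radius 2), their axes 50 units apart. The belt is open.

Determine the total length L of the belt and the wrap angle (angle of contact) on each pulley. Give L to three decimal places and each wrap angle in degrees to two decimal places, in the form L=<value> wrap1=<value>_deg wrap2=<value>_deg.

open belt: β = asin((r2−r1)/C) = asin(-13/50) = -15.0701°
wrap1 = π − 2β = 210.1401°
wrap2 = π + 2β = 149.8599°
tangent length = C·cosβ = 48.2804
L = r1·wrap1 + r2·wrap2 + 2·C·cosβ = 15·3.6676 + 2·2.6155 + 2·48.2804 = 156.8065

L=156.807 wrap1=210.14_deg wrap2=149.86_deg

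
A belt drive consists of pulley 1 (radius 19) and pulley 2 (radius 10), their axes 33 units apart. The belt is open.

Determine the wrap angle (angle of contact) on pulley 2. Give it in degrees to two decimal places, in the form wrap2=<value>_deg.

open belt: β = asin((r2−r1)/C) = asin(-9/33) = -15.8266°
wrap1 = π − 2β = 211.6532°
wrap2 = π + 2β = 148.3468°

wrap2=148.35_deg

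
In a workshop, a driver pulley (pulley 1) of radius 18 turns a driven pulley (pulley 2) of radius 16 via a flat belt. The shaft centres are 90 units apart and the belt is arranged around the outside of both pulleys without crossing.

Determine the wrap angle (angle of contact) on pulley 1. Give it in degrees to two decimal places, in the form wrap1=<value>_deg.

wrap1=182.55_deg

open belt: β = asin((r2−r1)/C) = asin(-2/90) = -1.2733°
wrap1 = π − 2β = 182.5467°
wrap2 = π + 2β = 177.4533°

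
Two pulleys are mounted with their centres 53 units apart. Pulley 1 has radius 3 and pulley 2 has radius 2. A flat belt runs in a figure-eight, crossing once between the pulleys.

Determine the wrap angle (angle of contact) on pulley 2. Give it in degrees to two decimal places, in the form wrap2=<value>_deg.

wrap2=190.83_deg

crossed belt: β = asin((r1+r2)/C) = asin(5/53) = 5.4133°
wrap1 = wrap2 = π + 2β = 190.8266°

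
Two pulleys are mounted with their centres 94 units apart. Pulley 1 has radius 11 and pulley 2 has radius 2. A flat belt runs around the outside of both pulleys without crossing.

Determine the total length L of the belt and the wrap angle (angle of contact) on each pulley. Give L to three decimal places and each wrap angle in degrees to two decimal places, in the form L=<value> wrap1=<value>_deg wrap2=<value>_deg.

open belt: β = asin((r2−r1)/C) = asin(-9/94) = -5.4942°
wrap1 = π − 2β = 190.9884°
wrap2 = π + 2β = 169.0116°
tangent length = C·cosβ = 93.5682
L = r1·wrap1 + r2·wrap2 + 2·C·cosβ = 11·3.3334 + 2·2.9498 + 2·93.5682 = 229.7031

L=229.703 wrap1=190.99_deg wrap2=169.01_deg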